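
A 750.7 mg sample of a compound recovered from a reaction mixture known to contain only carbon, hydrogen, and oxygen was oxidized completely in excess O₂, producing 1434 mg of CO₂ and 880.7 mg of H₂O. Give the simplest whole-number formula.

C2H6O

mol C = 1.434 g CO₂ ÷ 44.009 g/mol = 0.032584 mol
mol H = 2 × 0.8807 g H₂O ÷ 18.015 g/mol = 0.097774 mol
mass O = 0.7507 − (0.39137 + 0.098556) = 0.26077 g → mol O = 0.26077 ÷ 15.999 = 0.016299 mol
Divide by the smallest (0.016299 mol): C 1.999, H 5.999, O 1.000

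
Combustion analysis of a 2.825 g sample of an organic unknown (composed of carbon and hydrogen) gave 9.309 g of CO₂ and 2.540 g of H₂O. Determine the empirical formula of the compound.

C3H4

mol C = 9.309 g CO₂ ÷ 44.009 g/mol = 0.21152 mol
mol H = 2 × 2.540 g H₂O ÷ 18.015 g/mol = 0.28199 mol
Divide by the smallest (0.21152 mol): C 1.000, H 1.333
Multiplying each by 3 gives whole numbers: C 3.00, H 4.00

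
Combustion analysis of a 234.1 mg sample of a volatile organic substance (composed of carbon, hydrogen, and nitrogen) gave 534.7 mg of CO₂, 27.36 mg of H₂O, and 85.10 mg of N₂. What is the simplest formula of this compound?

C4HN2

mol C = 0.5347 g CO₂ ÷ 44.009 g/mol = 0.012150 mol
mol H = 2 × 0.02736 g H₂O ÷ 18.015 g/mol = 0.0030375 mol
mol N = 2 × 0.08510 g N₂ ÷ 28.014 g/mol = 0.0060755 mol
Divide by the smallest (0.0030375 mol): C 4.000, H 1.000, N 2.000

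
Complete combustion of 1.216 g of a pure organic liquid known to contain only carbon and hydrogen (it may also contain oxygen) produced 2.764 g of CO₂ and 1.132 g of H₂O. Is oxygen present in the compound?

yes

mol C = 2.764 g CO₂ ÷ 44.009 g/mol = 0.062805 mol
mol H = 2 × 1.132 g H₂O ÷ 18.015 g/mol = 0.12567 mol
C and H account for only 0.88103 g of the 1.216 g sample; the remaining 0.33497 g must be oxygen.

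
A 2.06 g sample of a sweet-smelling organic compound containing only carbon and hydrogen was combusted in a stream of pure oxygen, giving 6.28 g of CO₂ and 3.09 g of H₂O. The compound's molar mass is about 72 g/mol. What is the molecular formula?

mol C = 6.28 g CO₂ ÷ 44.009 g/mol = 0.1427 mol
mol H = 2 × 3.09 g H₂O ÷ 18.015 g/mol = 0.3430 mol
Divide by the smallest (0.1427 mol): C 1.000, H 2.404
Multiplying each by 5 gives whole numbers: C 5.00, H 12.02
Empirical formula: C5H12
Empirical-formula mass = 72.15 g/mol; 72 ÷ 72.15 ≈ 1, so the molecular formula is C5H12.

C5H12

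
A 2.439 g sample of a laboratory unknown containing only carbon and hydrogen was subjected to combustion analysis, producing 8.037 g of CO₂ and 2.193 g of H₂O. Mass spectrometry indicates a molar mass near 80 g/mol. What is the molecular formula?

mol C = 8.037 g CO₂ ÷ 44.009 g/mol = 0.18262 mol
mol H = 2 × 2.193 g H₂O ÷ 18.015 g/mol = 0.24346 mol
Divide by the smallest (0.18262 mol): C 1.000, H 1.333
Multiplying each by 3 gives whole numbers: C 3.00, H 4.00
Empirical formula: C3H4
Empirical-formula mass = 40.06 g/mol; 80 ÷ 40.06 ≈ 2, so the molecular formula is C6H8.

C6H8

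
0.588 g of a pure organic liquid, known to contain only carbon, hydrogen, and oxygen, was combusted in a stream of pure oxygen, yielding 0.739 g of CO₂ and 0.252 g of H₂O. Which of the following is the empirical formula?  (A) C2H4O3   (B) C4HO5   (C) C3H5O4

(C) C3H5O4

mol C = 0.739 g CO₂ ÷ 44.009 g/mol = 0.01679 mol
mol H = 2 × 0.252 g H₂O ÷ 18.015 g/mol = 0.02798 mol
mass O = 0.588 − (0.2017 + 0.02820) = 0.3581 g → mol O = 0.3581 ÷ 15.999 = 0.02238 mol
Divide by the smallest (0.01679 mol): C 1.000, H 1.666, O 1.333
Multiplying each by 3 gives whole numbers: C 3.00, H 5.00, O 4.00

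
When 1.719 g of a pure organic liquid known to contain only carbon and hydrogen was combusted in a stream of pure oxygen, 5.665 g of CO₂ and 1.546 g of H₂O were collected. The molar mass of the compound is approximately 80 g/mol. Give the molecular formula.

C6H8

mol C = 5.665 g CO₂ ÷ 44.009 g/mol = 0.12872 mol
mol H = 2 × 1.546 g H₂O ÷ 18.015 g/mol = 0.17163 mol
Divide by the smallest (0.12872 mol): C 1.000, H 1.333
Multiplying each by 3 gives whole numbers: C 3.00, H 4.00
Empirical formula: C3H4
Empirical-formula mass = 40.06 g/mol; 80 ÷ 40.06 ≈ 2, so the molecular formula is C6H8.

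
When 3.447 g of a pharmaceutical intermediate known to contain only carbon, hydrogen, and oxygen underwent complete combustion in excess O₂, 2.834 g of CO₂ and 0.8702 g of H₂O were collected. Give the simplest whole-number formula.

mol C = 2.834 g CO₂ ÷ 44.009 g/mol = 0.064396 mol
mol H = 2 × 0.8702 g H₂O ÷ 18.015 g/mol = 0.096608 mol
mass O = 3.447 − (0.77346 + 0.097381) = 2.5762 g → mol O = 2.5762 ÷ 15.999 = 0.16102 mol
Divide by the smallest (0.064396 mol): C 1.000, H 1.500, O 2.500
Multiplying each by 2 gives whole numbers: C 2.00, H 3.00, O 5.00

C2H3O5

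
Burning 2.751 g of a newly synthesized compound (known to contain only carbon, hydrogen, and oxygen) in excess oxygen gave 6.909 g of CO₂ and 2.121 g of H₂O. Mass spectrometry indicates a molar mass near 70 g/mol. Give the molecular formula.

mol C = 6.909 g CO₂ ÷ 44.009 g/mol = 0.15699 mol
mol H = 2 × 2.121 g H₂O ÷ 18.015 g/mol = 0.23547 mol
mass O = 2.751 − (1.8856 + 0.23735) = 0.62803 g → mol O = 0.62803 ÷ 15.999 = 0.039254 mol
Divide by the smallest (0.039254 mol): C 3.999, H 5.999, O 1.000
Empirical formula: C4H6O
Empirical-formula mass = 70.09 g/mol; 70 ÷ 70.09 ≈ 1, so the molecular formula is C4H6O.

C4H6O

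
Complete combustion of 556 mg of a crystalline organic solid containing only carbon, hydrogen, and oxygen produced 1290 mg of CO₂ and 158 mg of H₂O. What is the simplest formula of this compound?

C5H3O2

mol C = 1.29 g CO₂ ÷ 44.009 g/mol = 0.02931 mol
mol H = 2 × 0.158 g H₂O ÷ 18.015 g/mol = 0.01754 mol
mass O = 0.556 − (0.3521 + 0.01768) = 0.1863 g → mol O = 0.1863 ÷ 15.999 = 0.01164 mol
Divide by the smallest (0.01164 mol): C 2.518, H 1.507, O 1.000
Multiplying each by 2 gives whole numbers: C 5.04, H 3.01, O 2.00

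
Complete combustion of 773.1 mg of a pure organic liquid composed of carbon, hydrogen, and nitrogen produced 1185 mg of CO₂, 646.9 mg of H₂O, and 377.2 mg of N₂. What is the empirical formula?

C3H8N3

mol C = 1.185 g CO₂ ÷ 44.009 g/mol = 0.026926 mol
mol H = 2 × 0.6469 g H₂O ÷ 18.015 g/mol = 0.071818 mol
mol N = 2 × 0.3772 g N₂ ÷ 28.014 g/mol = 0.026929 mol
Divide by the smallest (0.026926 mol): C 1.000, H 2.667, N 1.000
Multiplying each by 3 gives whole numbers: C 3.00, H 8.00, N 3.00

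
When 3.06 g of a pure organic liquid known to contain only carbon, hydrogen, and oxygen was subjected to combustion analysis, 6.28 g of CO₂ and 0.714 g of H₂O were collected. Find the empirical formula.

C9H5O5

mol C = 6.28 g CO₂ ÷ 44.009 g/mol = 0.1427 mol
mol H = 2 × 0.714 g H₂O ÷ 18.015 g/mol = 0.07927 mol
mass O = 3.06 − (1.714 + 0.07990) = 1.266 g → mol O = 1.266 ÷ 15.999 = 0.07914 mol
Divide by the smallest (0.07914 mol): C 1.803, H 1.002, O 1.000
Multiplying each by 5 gives whole numbers: C 9.02, H 5.01, O 5.00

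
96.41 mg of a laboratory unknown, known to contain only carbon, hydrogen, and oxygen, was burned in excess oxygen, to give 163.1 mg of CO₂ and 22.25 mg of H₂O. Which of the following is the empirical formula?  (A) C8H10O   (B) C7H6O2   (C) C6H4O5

(C) C6H4O5

mol C = 0.1631 g CO₂ ÷ 44.009 g/mol = 0.0037061 mol
mol H = 2 × 0.02225 g H₂O ÷ 18.015 g/mol = 0.0024702 mol
mass O = 0.09641 − (0.044513 + 0.0024899) = 0.049407 g → mol O = 0.049407 ÷ 15.999 = 0.0030881 mol
Divide by the smallest (0.0024702 mol): C 1.500, H 1.000, O 1.250
Multiplying each by 4 gives whole numbers: C 6.00, H 4.00, O 5.00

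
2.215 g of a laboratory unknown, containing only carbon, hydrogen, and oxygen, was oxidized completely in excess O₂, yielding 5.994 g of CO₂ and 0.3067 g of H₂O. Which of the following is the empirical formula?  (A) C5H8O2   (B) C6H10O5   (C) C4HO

mol C = 5.994 g CO₂ ÷ 44.009 g/mol = 0.13620 mol
mol H = 2 × 0.3067 g H₂O ÷ 18.015 g/mol = 0.034049 mol
mass O = 2.215 − (1.6359 + 0.034322) = 0.54479 g → mol O = 0.54479 ÷ 15.999 = 0.034051 mol
Divide by the smallest (0.034049 mol): C 4.000, H 1.000, O 1.000

(C) C4HO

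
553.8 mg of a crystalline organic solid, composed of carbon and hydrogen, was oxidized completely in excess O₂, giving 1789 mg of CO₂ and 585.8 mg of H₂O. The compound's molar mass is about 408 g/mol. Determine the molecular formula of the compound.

mol C = 1.789 g CO₂ ÷ 44.009 g/mol = 0.040651 mol
mol H = 2 × 0.5858 g H₂O ÷ 18.015 g/mol = 0.065035 mol
Divide by the smallest (0.040651 mol): C 1.000, H 1.600
Multiplying each by 5 gives whole numbers: C 5.00, H 8.00
Empirical formula: C5H8
Empirical-formula mass = 68.12 g/mol; 408 ÷ 68.12 ≈ 6, so the molecular formula is C30H48.

C30H48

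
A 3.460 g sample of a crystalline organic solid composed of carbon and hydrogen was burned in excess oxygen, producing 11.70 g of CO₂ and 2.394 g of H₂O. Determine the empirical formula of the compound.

mol C = 11.70 g CO₂ ÷ 44.009 g/mol = 0.26585 mol
mol H = 2 × 2.394 g H₂O ÷ 18.015 g/mol = 0.26578 mol
Divide by the smallest (0.26578 mol): C 1.000, H 1.000

CH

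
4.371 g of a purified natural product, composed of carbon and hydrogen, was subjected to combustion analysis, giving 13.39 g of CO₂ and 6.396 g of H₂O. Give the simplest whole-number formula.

mol C = 13.39 g CO₂ ÷ 44.009 g/mol = 0.30426 mol
mol H = 2 × 6.396 g H₂O ÷ 18.015 g/mol = 0.71007 mol
Divide by the smallest (0.30426 mol): C 1.000, H 2.334
Multiplying each by 3 gives whole numbers: C 3.00, H 7.00

C3H7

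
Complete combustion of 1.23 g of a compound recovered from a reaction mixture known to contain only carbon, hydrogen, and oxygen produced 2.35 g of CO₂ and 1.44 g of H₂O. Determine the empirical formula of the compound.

mol C = 2.35 g CO₂ ÷ 44.009 g/mol = 0.05340 mol
mol H = 2 × 1.44 g H₂O ÷ 18.015 g/mol = 0.1599 mol
mass O = 1.23 − (0.6414 + 0.1611) = 0.4275 g → mol O = 0.4275 ÷ 15.999 = 0.02672 mol
Divide by the smallest (0.02672 mol): C 1.998, H 5.983, O 1.000

C2H6O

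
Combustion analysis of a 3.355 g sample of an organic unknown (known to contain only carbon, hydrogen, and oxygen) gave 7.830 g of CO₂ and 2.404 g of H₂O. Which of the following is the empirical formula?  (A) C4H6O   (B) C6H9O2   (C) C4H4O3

mol C = 7.830 g CO₂ ÷ 44.009 g/mol = 0.17792 mol
mol H = 2 × 2.404 g H₂O ÷ 18.015 g/mol = 0.26689 mol
mass O = 3.355 − (2.1370 + 0.26902) = 0.94900 g → mol O = 0.94900 ÷ 15.999 = 0.059316 mol
Divide by the smallest (0.059316 mol): C 2.999, H 4.499, O 1.000
Multiplying each by 2 gives whole numbers: C 6.00, H 9.00, O 2.00

(B) C6H9O2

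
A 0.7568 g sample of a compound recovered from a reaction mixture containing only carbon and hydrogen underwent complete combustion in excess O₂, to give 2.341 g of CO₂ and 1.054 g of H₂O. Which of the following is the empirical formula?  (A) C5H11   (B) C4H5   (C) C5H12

(A) C5H11

mol C = 2.341 g CO₂ ÷ 44.009 g/mol = 0.053194 mol
mol H = 2 × 1.054 g H₂O ÷ 18.015 g/mol = 0.11701 mol
Divide by the smallest (0.053194 mol): C 1.000, H 2.200
Multiplying each by 5 gives whole numbers: C 5.00, H 11.00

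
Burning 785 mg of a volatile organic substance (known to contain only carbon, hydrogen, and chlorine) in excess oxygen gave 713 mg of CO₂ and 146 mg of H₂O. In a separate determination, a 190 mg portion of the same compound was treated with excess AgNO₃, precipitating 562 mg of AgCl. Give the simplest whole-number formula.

CHCl

mol C = 0.713 g CO₂ ÷ 44.009 g/mol = 0.01620 mol
mol H = 2 × 0.146 g H₂O ÷ 18.015 g/mol = 0.01621 mol
From the AgCl data: mol Cl per gram of compound = (0.562 ÷ 143.318) ÷ 0.190 = 0.02064 mol/g, so in the 0.785 g combustion sample mol Cl = 0.01620 mol
Divide by the smallest (0.01620 mol): C 1.000, H 1.000, Cl 1.000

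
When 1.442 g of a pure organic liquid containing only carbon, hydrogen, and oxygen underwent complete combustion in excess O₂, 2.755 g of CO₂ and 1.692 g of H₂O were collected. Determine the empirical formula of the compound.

C2H6O

mol C = 2.755 g CO₂ ÷ 44.009 g/mol = 0.062601 mol
mol H = 2 × 1.692 g H₂O ÷ 18.015 g/mol = 0.18784 mol
mass O = 1.442 − (0.75190 + 0.18935) = 0.50076 g → mol O = 0.50076 ÷ 15.999 = 0.031299 mol
Divide by the smallest (0.031299 mol): C 2.000, H 6.002, O 1.000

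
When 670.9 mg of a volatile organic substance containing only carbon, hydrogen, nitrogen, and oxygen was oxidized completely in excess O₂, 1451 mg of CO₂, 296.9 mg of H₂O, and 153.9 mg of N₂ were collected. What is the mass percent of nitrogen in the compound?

22.94%

mol C = 1.451 g CO₂ ÷ 44.009 g/mol = 0.032971 mol
mol H = 2 × 0.2969 g H₂O ÷ 18.015 g/mol = 0.032961 mol
mol N = 2 × 0.1539 g N₂ ÷ 28.014 g/mol = 0.010987 mol
mass O = 0.6709 − (0.39601 + 0.033225 + 0.15390) = 0.087766 g → mol O = 0.087766 ÷ 15.999 = 0.0054857 mol
mass % N = 0.15390 g ÷ 0.6709 g × 100%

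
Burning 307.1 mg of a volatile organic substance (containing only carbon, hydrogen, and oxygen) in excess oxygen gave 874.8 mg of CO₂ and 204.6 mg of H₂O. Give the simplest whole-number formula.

C7H8O

mol C = 0.8748 g CO₂ ÷ 44.009 g/mol = 0.019878 mol
mol H = 2 × 0.2046 g H₂O ÷ 18.015 g/mol = 0.022714 mol
mass O = 0.3071 − (0.23875 + 0.022896) = 0.045452 g → mol O = 0.045452 ÷ 15.999 = 0.0028409 mol
Divide by the smallest (0.0028409 mol): C 6.997, H 7.995, O 1.000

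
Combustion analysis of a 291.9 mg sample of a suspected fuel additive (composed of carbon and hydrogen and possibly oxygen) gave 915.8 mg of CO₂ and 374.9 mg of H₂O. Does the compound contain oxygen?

mol C = 0.9158 g CO₂ ÷ 44.009 g/mol = 0.020809 mol
mol H = 2 × 0.3749 g H₂O ÷ 18.015 g/mol = 0.041621 mol
C and H together account for 0.29190 g — essentially the entire 0.2919 g sample — so the compound contains no oxygen.

no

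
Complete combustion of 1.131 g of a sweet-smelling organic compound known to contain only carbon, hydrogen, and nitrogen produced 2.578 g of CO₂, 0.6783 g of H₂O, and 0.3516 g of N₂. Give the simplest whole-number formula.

mol C = 2.578 g CO₂ ÷ 44.009 g/mol = 0.058579 mol
mol H = 2 × 0.6783 g H₂O ÷ 18.015 g/mol = 0.075304 mol
mol N = 2 × 0.3516 g N₂ ÷ 28.014 g/mol = 0.025102 mol
Divide by the smallest (0.025102 mol): C 2.334, H 3.000, N 1.000
Multiplying each by 3 gives whole numbers: C 7.00, H 9.00, N 3.00

C7H9N3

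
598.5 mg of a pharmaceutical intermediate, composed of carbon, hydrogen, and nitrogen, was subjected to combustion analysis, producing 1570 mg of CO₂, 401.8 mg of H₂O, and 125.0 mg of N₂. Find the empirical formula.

C4H5N

mol C = 1.570 g CO₂ ÷ 44.009 g/mol = 0.035675 mol
mol H = 2 × 0.4018 g H₂O ÷ 18.015 g/mol = 0.044607 mol
mol N = 2 × 0.1250 g N₂ ÷ 28.014 g/mol = 0.0089241 mol
Divide by the smallest (0.0089241 mol): C 3.998, H 4.999, N 1.000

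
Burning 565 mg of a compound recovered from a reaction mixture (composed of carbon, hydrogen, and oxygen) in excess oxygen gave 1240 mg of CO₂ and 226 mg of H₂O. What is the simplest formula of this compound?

C9H8O4

mol C = 1.24 g CO₂ ÷ 44.009 g/mol = 0.02818 mol
mol H = 2 × 0.226 g H₂O ÷ 18.015 g/mol = 0.02509 mol
mass O = 0.565 − (0.3384 + 0.02529) = 0.2013 g → mol O = 0.2013 ÷ 15.999 = 0.01258 mol
Divide by the smallest (0.01258 mol): C 2.240, H 1.994, O 1.000
Multiplying each by 4 gives whole numbers: C 8.96, H 7.98, O 4.00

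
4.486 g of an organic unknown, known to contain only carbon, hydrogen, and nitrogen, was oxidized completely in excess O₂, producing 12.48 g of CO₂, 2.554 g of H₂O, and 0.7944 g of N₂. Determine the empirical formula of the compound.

C5H5N

mol C = 12.48 g CO₂ ÷ 44.009 g/mol = 0.28358 mol
mol H = 2 × 2.554 g H₂O ÷ 18.015 g/mol = 0.28354 mol
mol N = 2 × 0.7944 g N₂ ÷ 28.014 g/mol = 0.056714 mol
Divide by the smallest (0.056714 mol): C 5.000, H 4.999, N 1.000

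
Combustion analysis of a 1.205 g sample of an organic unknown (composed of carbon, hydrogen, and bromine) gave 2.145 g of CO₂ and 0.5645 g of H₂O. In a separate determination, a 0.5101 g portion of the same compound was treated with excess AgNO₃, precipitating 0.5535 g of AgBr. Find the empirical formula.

mol C = 2.145 g CO₂ ÷ 44.009 g/mol = 0.048740 mol
mol H = 2 × 0.5645 g H₂O ÷ 18.015 g/mol = 0.062670 mol
From the AgBr data: mol Br per gram of compound = (0.5535 ÷ 187.772) ÷ 0.5101 = 0.0057787 mol/g, so in the 1.205 g combustion sample mol Br = 0.0069634 mol
Divide by the smallest (0.0069634 mol): C 7.000, H 9.000, Br 1.000

C7H9Br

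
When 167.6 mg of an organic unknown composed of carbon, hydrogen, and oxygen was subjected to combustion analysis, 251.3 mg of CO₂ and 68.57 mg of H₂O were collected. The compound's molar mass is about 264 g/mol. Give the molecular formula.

mol C = 0.2513 g CO₂ ÷ 44.009 g/mol = 0.0057102 mol
mol H = 2 × 0.06857 g H₂O ÷ 18.015 g/mol = 0.0076125 mol
mass O = 0.1676 − (0.068585 + 0.0076734) = 0.091341 g → mol O = 0.091341 ÷ 15.999 = 0.0057092 mol
Divide by the smallest (0.0057092 mol): C 1.000, H 1.333, O 1.000
Multiplying each by 3 gives whole numbers: C 3.00, H 4.00, O 3.00
Empirical formula: C3H4O3
Empirical-formula mass = 88.06 g/mol; 264 ÷ 88.06 ≈ 3, so the molecular formula is C9H12O9.

C9H12O9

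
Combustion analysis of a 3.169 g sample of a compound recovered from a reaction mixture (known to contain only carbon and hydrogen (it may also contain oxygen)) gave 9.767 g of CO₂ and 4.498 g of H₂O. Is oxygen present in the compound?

no

mol C = 9.767 g CO₂ ÷ 44.009 g/mol = 0.22193 mol
mol H = 2 × 4.498 g H₂O ÷ 18.015 g/mol = 0.49936 mol
C and H together account for 3.1690 g — essentially the entire 3.169 g sample — so the compound contains no oxygen.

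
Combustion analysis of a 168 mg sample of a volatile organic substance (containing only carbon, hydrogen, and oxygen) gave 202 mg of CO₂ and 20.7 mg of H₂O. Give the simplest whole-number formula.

C2HO3

mol C = 0.202 g CO₂ ÷ 44.009 g/mol = 0.004590 mol
mol H = 2 × 0.0207 g H₂O ÷ 18.015 g/mol = 0.002298 mol
mass O = 0.168 − (0.05513 + 0.002316) = 0.1106 g → mol O = 0.1106 ÷ 15.999 = 0.006910 mol
Divide by the smallest (0.002298 mol): C 1.997, H 1.000, O 3.007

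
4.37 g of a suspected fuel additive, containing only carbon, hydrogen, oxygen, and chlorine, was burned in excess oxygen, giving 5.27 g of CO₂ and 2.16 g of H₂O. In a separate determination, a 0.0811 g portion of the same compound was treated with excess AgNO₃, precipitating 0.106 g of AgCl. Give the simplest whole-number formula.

C3H6ClO2

mol C = 5.27 g CO₂ ÷ 44.009 g/mol = 0.1197 mol
mol H = 2 × 2.16 g H₂O ÷ 18.015 g/mol = 0.2398 mol
From the AgCl data: mol Cl per gram of compound = (0.106 ÷ 143.318) ÷ 0.0811 = 0.009120 mol/g, so in the 4.37 g combustion sample mol Cl = 0.03985 mol
mass O = 4.37 − (1.438 + 0.2417 + 1.413) = 1.277 g → mol O = 1.277 ÷ 15.999 = 0.07983 mol
Divide by the smallest (0.03985 mol): C 3.005, H 6.017, Cl 1.000, O 2.003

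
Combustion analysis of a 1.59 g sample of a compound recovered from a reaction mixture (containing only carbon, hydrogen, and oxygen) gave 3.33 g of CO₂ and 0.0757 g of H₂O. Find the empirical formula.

C9HO5

mol C = 3.33 g CO₂ ÷ 44.009 g/mol = 0.07567 mol
mol H = 2 × 0.0757 g H₂O ÷ 18.015 g/mol = 0.008404 mol
mass O = 1.59 − (0.9088 + 0.008471) = 0.6727 g → mol O = 0.6727 ÷ 15.999 = 0.04205 mol
Divide by the smallest (0.008404 mol): C 9.003, H 1.000, O 5.003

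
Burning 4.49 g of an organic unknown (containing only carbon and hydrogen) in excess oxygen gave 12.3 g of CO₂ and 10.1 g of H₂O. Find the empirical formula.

mol C = 12.3 g CO₂ ÷ 44.009 g/mol = 0.2795 mol
mol H = 2 × 10.1 g H₂O ÷ 18.015 g/mol = 1.121 mol
Divide by the smallest (0.2795 mol): C 1.000, H 4.012

CH4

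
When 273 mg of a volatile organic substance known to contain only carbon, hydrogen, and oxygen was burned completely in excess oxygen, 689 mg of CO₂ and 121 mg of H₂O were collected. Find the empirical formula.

mol C = 0.689 g CO₂ ÷ 44.009 g/mol = 0.01566 mol
mol H = 2 × 0.121 g H₂O ÷ 18.015 g/mol = 0.01343 mol
mass O = 0.273 − (0.1880 + 0.01354) = 0.07142 g → mol O = 0.07142 ÷ 15.999 = 0.004464 mol
Divide by the smallest (0.004464 mol): C 3.507, H 3.009, O 1.000
Multiplying each by 2 gives whole numbers: C 7.01, H 6.02, O 2.00

C7H6O2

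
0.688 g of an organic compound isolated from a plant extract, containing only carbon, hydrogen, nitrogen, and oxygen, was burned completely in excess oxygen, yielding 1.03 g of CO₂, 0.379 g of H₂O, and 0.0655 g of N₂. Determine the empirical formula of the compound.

C5H9NO4

mol C = 1.03 g CO₂ ÷ 44.009 g/mol = 0.02340 mol
mol H = 2 × 0.379 g H₂O ÷ 18.015 g/mol = 0.04208 mol
mol N = 2 × 0.0655 g N₂ ÷ 28.014 g/mol = 0.004676 mol
mass O = 0.688 − (0.2811 + 0.04241 + 0.06550) = 0.2990 g → mol O = 0.2990 ÷ 15.999 = 0.01869 mol
Divide by the smallest (0.004676 mol): C 5.005, H 8.998, N 1.000, O 3.996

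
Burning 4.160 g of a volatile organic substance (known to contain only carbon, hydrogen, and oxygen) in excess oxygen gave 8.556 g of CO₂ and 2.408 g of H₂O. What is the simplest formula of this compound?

C8H11O4

mol C = 8.556 g CO₂ ÷ 44.009 g/mol = 0.19441 mol
mol H = 2 × 2.408 g H₂O ÷ 18.015 g/mol = 0.26733 mol
mass O = 4.160 − (2.3351 + 0.26947) = 1.5554 g → mol O = 1.5554 ÷ 15.999 = 0.097219 mol
Divide by the smallest (0.097219 mol): C 2.000, H 2.750, O 1.000
Multiplying each by 4 gives whole numbers: C 8.00, H 11.00, O 4.00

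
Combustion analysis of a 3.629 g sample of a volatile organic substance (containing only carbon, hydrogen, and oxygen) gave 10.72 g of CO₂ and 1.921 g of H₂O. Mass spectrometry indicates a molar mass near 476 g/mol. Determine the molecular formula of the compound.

C32H28O4

mol C = 10.72 g CO₂ ÷ 44.009 g/mol = 0.24359 mol
mol H = 2 × 1.921 g H₂O ÷ 18.015 g/mol = 0.21327 mol
mass O = 3.629 − (2.9257 + 0.21497) = 0.48831 g → mol O = 0.48831 ÷ 15.999 = 0.030521 mol
Divide by the smallest (0.030521 mol): C 7.981, H 6.987, O 1.000
Empirical formula: C8H7O
Empirical-formula mass = 119.14 g/mol; 476 ÷ 119.14 ≈ 4, so the molecular formula is C32H28O4.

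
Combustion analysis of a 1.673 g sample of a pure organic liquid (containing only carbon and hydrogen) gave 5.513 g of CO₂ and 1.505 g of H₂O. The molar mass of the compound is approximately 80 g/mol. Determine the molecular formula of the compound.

mol C = 5.513 g CO₂ ÷ 44.009 g/mol = 0.12527 mol
mol H = 2 × 1.505 g H₂O ÷ 18.015 g/mol = 0.16708 mol
Divide by the smallest (0.12527 mol): C 1.000, H 1.334
Multiplying each by 3 gives whole numbers: C 3.00, H 4.00
Empirical formula: C3H4
Empirical-formula mass = 40.06 g/mol; 80 ÷ 40.06 ≈ 2, so the molecular formula is C6H8.

C6H8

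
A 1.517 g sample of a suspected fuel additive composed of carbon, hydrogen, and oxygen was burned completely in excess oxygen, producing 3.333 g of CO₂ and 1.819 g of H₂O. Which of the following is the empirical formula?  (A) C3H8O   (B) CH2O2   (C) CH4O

mol C = 3.333 g CO₂ ÷ 44.009 g/mol = 0.075735 mol
mol H = 2 × 1.819 g H₂O ÷ 18.015 g/mol = 0.20194 mol
mass O = 1.517 − (0.90965 + 0.20356) = 0.40379 g → mol O = 0.40379 ÷ 15.999 = 0.025239 mol
Divide by the smallest (0.025239 mol): C 3.001, H 8.001, O 1.000

(A) C3H8O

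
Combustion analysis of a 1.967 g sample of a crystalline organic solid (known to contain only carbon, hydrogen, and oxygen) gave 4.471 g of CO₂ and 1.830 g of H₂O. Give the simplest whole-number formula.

C3H6O

mol C = 4.471 g CO₂ ÷ 44.009 g/mol = 0.10159 mol
mol H = 2 × 1.830 g H₂O ÷ 18.015 g/mol = 0.20316 mol
mass O = 1.967 − (1.2202 + 0.20479) = 0.54198 g → mol O = 0.54198 ÷ 15.999 = 0.033876 mol
Divide by the smallest (0.033876 mol): C 2.999, H 5.997, O 1.000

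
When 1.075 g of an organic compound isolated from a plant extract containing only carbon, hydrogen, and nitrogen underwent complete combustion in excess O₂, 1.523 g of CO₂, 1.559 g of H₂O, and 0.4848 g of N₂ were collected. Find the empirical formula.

CH5N

mol C = 1.523 g CO₂ ÷ 44.009 g/mol = 0.034607 mol
mol H = 2 × 1.559 g H₂O ÷ 18.015 g/mol = 0.17308 mol
mol N = 2 × 0.4848 g N₂ ÷ 28.014 g/mol = 0.034611 mol
Divide by the smallest (0.034607 mol): C 1.000, H 5.001, N 1.000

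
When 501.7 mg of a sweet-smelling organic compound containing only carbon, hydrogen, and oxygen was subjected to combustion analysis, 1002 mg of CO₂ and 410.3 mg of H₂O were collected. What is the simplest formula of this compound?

C2H4O

mol C = 1.002 g CO₂ ÷ 44.009 g/mol = 0.022768 mol
mol H = 2 × 0.4103 g H₂O ÷ 18.015 g/mol = 0.045551 mol
mass O = 0.5017 − (0.27347 + 0.045915) = 0.18232 g → mol O = 0.18232 ÷ 15.999 = 0.011396 mol
Divide by the smallest (0.011396 mol): C 1.998, H 3.997, O 1.000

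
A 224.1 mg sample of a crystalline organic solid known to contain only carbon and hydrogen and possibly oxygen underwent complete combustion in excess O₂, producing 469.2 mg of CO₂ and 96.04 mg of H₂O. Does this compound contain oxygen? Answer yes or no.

yes

mol C = 0.4692 g CO₂ ÷ 44.009 g/mol = 0.010661 mol
mol H = 2 × 0.09604 g H₂O ÷ 18.015 g/mol = 0.010662 mol
C and H account for only 0.13880 g of the 0.2241 g sample; the remaining 0.085298 g must be oxygen.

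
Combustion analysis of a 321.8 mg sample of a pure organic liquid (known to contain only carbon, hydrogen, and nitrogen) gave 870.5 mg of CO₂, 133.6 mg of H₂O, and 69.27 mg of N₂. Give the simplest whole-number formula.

C4H3N

mol C = 0.8705 g CO₂ ÷ 44.009 g/mol = 0.019780 mol
mol H = 2 × 0.1336 g H₂O ÷ 18.015 g/mol = 0.014832 mol
mol N = 2 × 0.06927 g N₂ ÷ 28.014 g/mol = 0.0049454 mol
Divide by the smallest (0.0049454 mol): C 4.000, H 2.999, N 1.000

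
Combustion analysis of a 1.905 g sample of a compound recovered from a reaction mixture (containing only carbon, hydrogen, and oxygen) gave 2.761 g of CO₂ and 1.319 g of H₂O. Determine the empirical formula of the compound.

C3H7O3

mol C = 2.761 g CO₂ ÷ 44.009 g/mol = 0.062737 mol
mol H = 2 × 1.319 g H₂O ÷ 18.015 g/mol = 0.14643 mol
mass O = 1.905 − (0.75354 + 0.14760) = 1.0039 g → mol O = 1.0039 ÷ 15.999 = 0.062745 mol
Divide by the smallest (0.062737 mol): C 1.000, H 2.334, O 1.000
Multiplying each by 3 gives whole numbers: C 3.00, H 7.00, O 3.00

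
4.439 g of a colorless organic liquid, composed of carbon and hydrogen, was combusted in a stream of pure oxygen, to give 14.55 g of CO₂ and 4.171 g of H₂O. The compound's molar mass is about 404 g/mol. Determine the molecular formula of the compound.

C30H42

mol C = 14.55 g CO₂ ÷ 44.009 g/mol = 0.33061 mol
mol H = 2 × 4.171 g H₂O ÷ 18.015 g/mol = 0.46306 mol
Divide by the smallest (0.33061 mol): C 1.000, H 1.401
Multiplying each by 5 gives whole numbers: C 5.00, H 7.00
Empirical formula: C5H7
Empirical-formula mass = 67.11 g/mol; 404 ÷ 67.11 ≈ 6, so the molecular formula is C30H42.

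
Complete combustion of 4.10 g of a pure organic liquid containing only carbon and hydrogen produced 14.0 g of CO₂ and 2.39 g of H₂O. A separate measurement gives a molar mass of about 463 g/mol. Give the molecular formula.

mol C = 14.0 g CO₂ ÷ 44.009 g/mol = 0.3181 mol
mol H = 2 × 2.39 g H₂O ÷ 18.015 g/mol = 0.2653 mol
Divide by the smallest (0.2653 mol): C 1.199, H 1.000
Multiplying each by 5 gives whole numbers: C 5.99, H 5.00
Empirical formula: C6H5
Empirical-formula mass = 77.11 g/mol; 463 ÷ 77.11 ≈ 6, so the molecular formula is C36H30.

C36H30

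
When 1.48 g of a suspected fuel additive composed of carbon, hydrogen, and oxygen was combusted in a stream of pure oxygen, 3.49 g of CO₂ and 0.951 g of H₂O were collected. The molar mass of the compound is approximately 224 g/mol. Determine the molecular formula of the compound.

C12H16O4

mol C = 3.49 g CO₂ ÷ 44.009 g/mol = 0.07930 mol
mol H = 2 × 0.951 g H₂O ÷ 18.015 g/mol = 0.1056 mol
mass O = 1.48 − (0.9525 + 0.1064) = 0.4211 g → mol O = 0.4211 ÷ 15.999 = 0.02632 mol
Divide by the smallest (0.02632 mol): C 3.013, H 4.011, O 1.000
Empirical formula: C3H4O
Empirical-formula mass = 56.06 g/mol; 224 ÷ 56.06 ≈ 4, so the molecular formula is C12H16O4.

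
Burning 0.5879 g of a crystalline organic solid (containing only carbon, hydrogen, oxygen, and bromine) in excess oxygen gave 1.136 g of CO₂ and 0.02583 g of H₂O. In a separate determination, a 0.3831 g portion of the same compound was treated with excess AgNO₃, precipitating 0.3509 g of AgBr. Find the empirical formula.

mol C = 1.136 g CO₂ ÷ 44.009 g/mol = 0.025813 mol
mol H = 2 × 0.02583 g H₂O ÷ 18.015 g/mol = 0.0028676 mol
From the AgBr data: mol Br per gram of compound = (0.3509 ÷ 187.772) ÷ 0.3831 = 0.0048780 mol/g, so in the 0.5879 g combustion sample mol Br = 0.0028678 mol
mass O = 0.5879 − (0.31004 + 0.0028906 + 0.22915) = 0.045825 g → mol O = 0.045825 ÷ 15.999 = 0.0028642 mol
Divide by the smallest (0.0028642 mol): C 9.012, H 1.001, Br 1.001, O 1.000

C9HBrO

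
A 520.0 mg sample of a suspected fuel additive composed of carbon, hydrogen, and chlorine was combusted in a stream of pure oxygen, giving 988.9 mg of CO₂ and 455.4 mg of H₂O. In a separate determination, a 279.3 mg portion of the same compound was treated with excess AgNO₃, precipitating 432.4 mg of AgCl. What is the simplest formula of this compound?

C4H9Cl

mol C = 0.9889 g CO₂ ÷ 44.009 g/mol = 0.022470 mol
mol H = 2 × 0.4554 g H₂O ÷ 18.015 g/mol = 0.050558 mol
From the AgCl data: mol Cl per gram of compound = (0.4324 ÷ 143.318) ÷ 0.2793 = 0.010802 mol/g, so in the 0.5200 g combustion sample mol Cl = 0.0056172 mol
Divide by the smallest (0.0056172 mol): C 4.000, H 9.001, Cl 1.000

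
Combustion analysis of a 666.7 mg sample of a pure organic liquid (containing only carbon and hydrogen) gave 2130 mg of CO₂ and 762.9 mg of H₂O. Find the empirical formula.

C4H7

mol C = 2.130 g CO₂ ÷ 44.009 g/mol = 0.048399 mol
mol H = 2 × 0.7629 g H₂O ÷ 18.015 g/mol = 0.084696 mol
Divide by the smallest (0.048399 mol): C 1.000, H 1.750
Multiplying each by 4 gives whole numbers: C 4.00, H 7.00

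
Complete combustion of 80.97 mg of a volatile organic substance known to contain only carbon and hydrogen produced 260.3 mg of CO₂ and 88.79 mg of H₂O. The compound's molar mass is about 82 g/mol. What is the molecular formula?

C6H10

mol C = 0.2603 g CO₂ ÷ 44.009 g/mol = 0.0059147 mol
mol H = 2 × 0.08879 g H₂O ÷ 18.015 g/mol = 0.0098573 mol
Divide by the smallest (0.0059147 mol): C 1.000, H 1.667
Multiplying each by 3 gives whole numbers: C 3.00, H 5.00
Empirical formula: C3H5
Empirical-formula mass = 41.07 g/mol; 82 ÷ 41.07 ≈ 2, so the molecular formula is C6H10.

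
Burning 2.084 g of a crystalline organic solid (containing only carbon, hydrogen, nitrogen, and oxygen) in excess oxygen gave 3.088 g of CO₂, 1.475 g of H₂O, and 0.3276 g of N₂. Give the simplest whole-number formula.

C3H7NO2

mol C = 3.088 g CO₂ ÷ 44.009 g/mol = 0.070167 mol
mol H = 2 × 1.475 g H₂O ÷ 18.015 g/mol = 0.16375 mol
mol N = 2 × 0.3276 g N₂ ÷ 28.014 g/mol = 0.023388 mol
mass O = 2.084 − (0.84278 + 0.16506 + 0.32760) = 0.74856 g → mol O = 0.74856 ÷ 15.999 = 0.046788 mol
Divide by the smallest (0.023388 mol): C 3.000, H 7.001, N 1.000, O 2.000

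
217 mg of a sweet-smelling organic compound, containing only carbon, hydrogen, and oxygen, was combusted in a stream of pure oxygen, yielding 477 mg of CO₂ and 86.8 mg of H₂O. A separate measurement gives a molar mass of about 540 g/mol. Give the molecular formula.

C27H24O12

mol C = 0.477 g CO₂ ÷ 44.009 g/mol = 0.01084 mol
mol H = 2 × 0.0868 g H₂O ÷ 18.015 g/mol = 0.009636 mol
mass O = 0.217 − (0.1302 + 0.009714) = 0.07710 g → mol O = 0.07710 ÷ 15.999 = 0.004819 mol
Divide by the smallest (0.004819 mol): C 2.249, H 2.000, O 1.000
Multiplying each by 4 gives whole numbers: C 9.00, H 8.00, O 4.00
Empirical formula: C9H8O4
Empirical-formula mass = 180.16 g/mol; 540 ÷ 180.16 ≈ 3, so the molecular formula is C27H24O12.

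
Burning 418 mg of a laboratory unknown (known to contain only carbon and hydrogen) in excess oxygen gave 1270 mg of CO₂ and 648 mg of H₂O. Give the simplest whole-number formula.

mol C = 1.27 g CO₂ ÷ 44.009 g/mol = 0.02886 mol
mol H = 2 × 0.648 g H₂O ÷ 18.015 g/mol = 0.07194 mol
Divide by the smallest (0.02886 mol): C 1.000, H 2.493
Multiplying each by 2 gives whole numbers: C 2.00, H 4.99

C2H5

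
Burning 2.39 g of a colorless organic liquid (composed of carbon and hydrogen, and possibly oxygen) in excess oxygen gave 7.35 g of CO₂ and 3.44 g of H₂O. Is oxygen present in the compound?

mol C = 7.35 g CO₂ ÷ 44.009 g/mol = 0.1670 mol
mol H = 2 × 3.44 g H₂O ÷ 18.015 g/mol = 0.3819 mol
C and H together account for 2.391 g — essentially the entire 2.39 g sample — so the compound contains no oxygen.

no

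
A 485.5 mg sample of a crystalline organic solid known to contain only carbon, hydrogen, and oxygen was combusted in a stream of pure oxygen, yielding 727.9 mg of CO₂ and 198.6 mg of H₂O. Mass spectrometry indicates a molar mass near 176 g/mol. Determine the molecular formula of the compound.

C6H8O6

mol C = 0.7279 g CO₂ ÷ 44.009 g/mol = 0.016540 mol
mol H = 2 × 0.1986 g H₂O ÷ 18.015 g/mol = 0.022048 mol
mass O = 0.4855 − (0.19866 + 0.022225) = 0.26462 g → mol O = 0.26462 ÷ 15.999 = 0.016540 mol
Divide by the smallest (0.016540 mol): C 1.000, H 1.333, O 1.000
Multiplying each by 3 gives whole numbers: C 3.00, H 4.00, O 3.00
Empirical formula: C3H4O3
Empirical-formula mass = 88.06 g/mol; 176 ÷ 88.06 ≈ 2, so the molecular formula is C6H8O6.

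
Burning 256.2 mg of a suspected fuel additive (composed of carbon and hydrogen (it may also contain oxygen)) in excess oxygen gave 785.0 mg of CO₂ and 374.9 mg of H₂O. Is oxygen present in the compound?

mol C = 0.7850 g CO₂ ÷ 44.009 g/mol = 0.017837 mol
mol H = 2 × 0.3749 g H₂O ÷ 18.015 g/mol = 0.041621 mol
C and H together account for 0.25620 g — essentially the entire 0.2562 g sample — so the compound contains no oxygen.

no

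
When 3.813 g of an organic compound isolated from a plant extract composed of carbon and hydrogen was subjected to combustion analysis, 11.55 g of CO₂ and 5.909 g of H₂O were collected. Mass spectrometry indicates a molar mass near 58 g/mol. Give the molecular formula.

C4H10

mol C = 11.55 g CO₂ ÷ 44.009 g/mol = 0.26245 mol
mol H = 2 × 5.909 g H₂O ÷ 18.015 g/mol = 0.65601 mol
Divide by the smallest (0.26245 mol): C 1.000, H 2.500
Multiplying each by 2 gives whole numbers: C 2.00, H 5.00
Empirical formula: C2H5
Empirical-formula mass = 29.06 g/mol; 58 ÷ 29.06 ≈ 2, so the molecular formula is C4H10.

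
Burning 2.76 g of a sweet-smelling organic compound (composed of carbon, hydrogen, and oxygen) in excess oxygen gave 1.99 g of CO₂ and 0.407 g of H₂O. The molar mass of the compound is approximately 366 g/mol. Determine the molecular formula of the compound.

C6H6O18

mol C = 1.99 g CO₂ ÷ 44.009 g/mol = 0.04522 mol
mol H = 2 × 0.407 g H₂O ÷ 18.015 g/mol = 0.04518 mol
mass O = 2.76 − (0.5431 + 0.04555) = 2.171 g → mol O = 2.171 ÷ 15.999 = 0.1357 mol
Divide by the smallest (0.04518 mol): C 1.001, H 1.000, O 3.004
Empirical formula: CHO3
Empirical-formula mass = 61.02 g/mol; 366 ÷ 61.02 ≈ 6, so the molecular formula is C6H6O18.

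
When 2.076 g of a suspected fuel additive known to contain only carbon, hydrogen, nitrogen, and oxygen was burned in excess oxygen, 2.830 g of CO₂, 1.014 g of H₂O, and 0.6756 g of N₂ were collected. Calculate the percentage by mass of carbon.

37.20%

mol C = 2.830 g CO₂ ÷ 44.009 g/mol = 0.064305 mol
mol H = 2 × 1.014 g H₂O ÷ 18.015 g/mol = 0.11257 mol
mol N = 2 × 0.6756 g N₂ ÷ 28.014 g/mol = 0.048233 mol
mass O = 2.076 − (0.77237 + 0.11347 + 0.67560) = 0.51456 g → mol O = 0.51456 ÷ 15.999 = 0.032162 mol
mass % C = 0.77237 g ÷ 2.076 g × 100%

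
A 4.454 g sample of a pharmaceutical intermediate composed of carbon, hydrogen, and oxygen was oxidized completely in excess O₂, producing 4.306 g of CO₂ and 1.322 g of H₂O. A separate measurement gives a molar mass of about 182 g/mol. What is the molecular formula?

mol C = 4.306 g CO₂ ÷ 44.009 g/mol = 0.097844 mol
mol H = 2 × 1.322 g H₂O ÷ 18.015 g/mol = 0.14677 mol
mass O = 4.454 − (1.1752 + 0.14794) = 3.1309 g → mol O = 3.1309 ÷ 15.999 = 0.19569 mol
Divide by the smallest (0.097844 mol): C 1.000, H 1.500, O 2.000
Multiplying each by 2 gives whole numbers: C 2.00, H 3.00, O 4.00
Empirical formula: C2H3O4
Empirical-formula mass = 91.04 g/mol; 182 ÷ 91.04 ≈ 2, so the molecular formula is C4H6O8.

C4H6O8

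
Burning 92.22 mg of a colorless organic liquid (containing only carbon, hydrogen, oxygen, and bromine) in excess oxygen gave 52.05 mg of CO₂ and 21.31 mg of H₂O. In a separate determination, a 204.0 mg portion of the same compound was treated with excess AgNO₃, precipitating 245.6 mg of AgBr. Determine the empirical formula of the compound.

C2H4BrO3

mol C = 0.05205 g CO₂ ÷ 44.009 g/mol = 0.0011827 mol
mol H = 2 × 0.02131 g H₂O ÷ 18.015 g/mol = 0.0023658 mol
From the AgBr data: mol Br per gram of compound = (0.2456 ÷ 187.772) ÷ 0.2040 = 0.0064116 mol/g, so in the 0.09222 g combustion sample mol Br = 0.00059128 mol
mass O = 0.09222 − (0.014206 + 0.0023847 + 0.047246) = 0.028384 g → mol O = 0.028384 ÷ 15.999 = 0.0017741 mol
Divide by the smallest (0.00059128 mol): C 2.000, H 4.001, Br 1.000, O 3.000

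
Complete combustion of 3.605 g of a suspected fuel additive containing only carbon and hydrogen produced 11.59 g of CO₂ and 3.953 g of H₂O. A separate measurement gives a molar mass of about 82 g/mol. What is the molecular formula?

C6H10

mol C = 11.59 g CO₂ ÷ 44.009 g/mol = 0.26336 mol
mol H = 2 × 3.953 g H₂O ÷ 18.015 g/mol = 0.43886 mol
Divide by the smallest (0.26336 mol): C 1.000, H 1.666
Multiplying each by 3 gives whole numbers: C 3.00, H 5.00
Empirical formula: C3H5
Empirical-formula mass = 41.07 g/mol; 82 ÷ 41.07 ≈ 2, so the molecular formula is C6H10.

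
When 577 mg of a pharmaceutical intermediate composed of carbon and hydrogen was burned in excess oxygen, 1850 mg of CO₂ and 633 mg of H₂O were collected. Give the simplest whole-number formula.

C3H5

mol C = 1.85 g CO₂ ÷ 44.009 g/mol = 0.04204 mol
mol H = 2 × 0.633 g H₂O ÷ 18.015 g/mol = 0.07027 mol
Divide by the smallest (0.04204 mol): C 1.000, H 1.672
Multiplying each by 3 gives whole numbers: C 3.00, H 5.02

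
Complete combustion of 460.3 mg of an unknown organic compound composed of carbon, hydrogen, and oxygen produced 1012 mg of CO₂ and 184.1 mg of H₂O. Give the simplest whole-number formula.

C9H8O4

mol C = 1.012 g CO₂ ÷ 44.009 g/mol = 0.022995 mol
mol H = 2 × 0.1841 g H₂O ÷ 18.015 g/mol = 0.020439 mol
mass O = 0.4603 − (0.27620 + 0.020602) = 0.16350 g → mol O = 0.16350 ÷ 15.999 = 0.010219 mol
Divide by the smallest (0.010219 mol): C 2.250, H 2.000, O 1.000
Multiplying each by 4 gives whole numbers: C 9.00, H 8.00, O 4.00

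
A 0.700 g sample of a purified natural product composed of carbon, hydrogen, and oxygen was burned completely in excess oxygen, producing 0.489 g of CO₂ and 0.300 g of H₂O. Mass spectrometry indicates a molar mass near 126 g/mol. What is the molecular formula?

C2H6O6

mol C = 0.489 g CO₂ ÷ 44.009 g/mol = 0.01111 mol
mol H = 2 × 0.300 g H₂O ÷ 18.015 g/mol = 0.03331 mol
mass O = 0.700 − (0.1335 + 0.03357) = 0.5330 g → mol O = 0.5330 ÷ 15.999 = 0.03331 mol
Divide by the smallest (0.01111 mol): C 1.000, H 2.997, O 2.998
Empirical formula: CH3O3
Empirical-formula mass = 63.03 g/mol; 126 ÷ 63.03 ≈ 2, so the molecular formula is C2H6O6.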